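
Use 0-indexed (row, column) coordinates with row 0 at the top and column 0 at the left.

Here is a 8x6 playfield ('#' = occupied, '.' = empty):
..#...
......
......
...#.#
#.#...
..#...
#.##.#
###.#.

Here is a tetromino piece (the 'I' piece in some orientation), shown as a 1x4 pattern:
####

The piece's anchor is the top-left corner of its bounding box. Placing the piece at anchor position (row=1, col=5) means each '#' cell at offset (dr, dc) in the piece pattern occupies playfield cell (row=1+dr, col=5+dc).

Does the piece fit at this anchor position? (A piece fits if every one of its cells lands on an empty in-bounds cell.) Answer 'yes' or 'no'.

Check each piece cell at anchor (1, 5):
  offset (0,0) -> (1,5): empty -> OK
  offset (0,1) -> (1,6): out of bounds -> FAIL
  offset (0,2) -> (1,7): out of bounds -> FAIL
  offset (0,3) -> (1,8): out of bounds -> FAIL
All cells valid: no

Answer: no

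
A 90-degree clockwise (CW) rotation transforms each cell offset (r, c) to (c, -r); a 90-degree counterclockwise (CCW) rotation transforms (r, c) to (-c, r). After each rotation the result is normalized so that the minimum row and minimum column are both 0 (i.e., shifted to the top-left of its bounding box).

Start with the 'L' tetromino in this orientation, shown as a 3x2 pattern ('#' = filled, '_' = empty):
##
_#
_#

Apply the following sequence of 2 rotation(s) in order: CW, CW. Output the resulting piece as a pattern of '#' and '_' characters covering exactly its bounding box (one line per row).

Answer: #_
#_
##

Derivation:
Start:
##
_#
_#
After rotation 1 (CW):
__#
###
After rotation 2 (CW):
#_
#_
##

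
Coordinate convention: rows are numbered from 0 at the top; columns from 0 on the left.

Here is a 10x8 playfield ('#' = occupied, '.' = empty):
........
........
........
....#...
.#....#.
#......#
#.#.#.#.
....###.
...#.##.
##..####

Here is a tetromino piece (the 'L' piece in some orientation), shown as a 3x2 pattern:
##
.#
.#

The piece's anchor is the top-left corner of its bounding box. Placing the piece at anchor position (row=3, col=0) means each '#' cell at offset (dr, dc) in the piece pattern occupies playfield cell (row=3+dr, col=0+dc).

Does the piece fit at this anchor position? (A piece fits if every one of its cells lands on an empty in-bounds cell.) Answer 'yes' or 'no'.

Check each piece cell at anchor (3, 0):
  offset (0,0) -> (3,0): empty -> OK
  offset (0,1) -> (3,1): empty -> OK
  offset (1,1) -> (4,1): occupied ('#') -> FAIL
  offset (2,1) -> (5,1): empty -> OK
All cells valid: no

Answer: no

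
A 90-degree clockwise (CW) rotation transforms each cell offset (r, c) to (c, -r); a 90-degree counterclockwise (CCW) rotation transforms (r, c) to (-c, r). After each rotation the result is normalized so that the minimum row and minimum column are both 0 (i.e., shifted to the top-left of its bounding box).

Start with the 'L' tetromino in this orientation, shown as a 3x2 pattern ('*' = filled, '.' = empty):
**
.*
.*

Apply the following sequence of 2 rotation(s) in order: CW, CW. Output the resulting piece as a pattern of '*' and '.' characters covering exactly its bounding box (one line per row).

Answer: *.
*.
**

Derivation:
Start:
**
.*
.*
After rotation 1 (CW):
..*
***
After rotation 2 (CW):
*.
*.
**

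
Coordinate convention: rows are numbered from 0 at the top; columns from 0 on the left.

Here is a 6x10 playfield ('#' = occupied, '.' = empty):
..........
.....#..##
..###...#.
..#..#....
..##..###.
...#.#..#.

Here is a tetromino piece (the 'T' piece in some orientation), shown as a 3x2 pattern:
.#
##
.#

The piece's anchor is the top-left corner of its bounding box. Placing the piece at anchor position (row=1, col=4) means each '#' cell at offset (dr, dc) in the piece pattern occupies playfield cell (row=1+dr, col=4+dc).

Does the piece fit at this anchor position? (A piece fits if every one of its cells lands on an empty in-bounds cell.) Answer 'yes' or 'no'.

Answer: no

Derivation:
Check each piece cell at anchor (1, 4):
  offset (0,1) -> (1,5): occupied ('#') -> FAIL
  offset (1,0) -> (2,4): occupied ('#') -> FAIL
  offset (1,1) -> (2,5): empty -> OK
  offset (2,1) -> (3,5): occupied ('#') -> FAIL
All cells valid: no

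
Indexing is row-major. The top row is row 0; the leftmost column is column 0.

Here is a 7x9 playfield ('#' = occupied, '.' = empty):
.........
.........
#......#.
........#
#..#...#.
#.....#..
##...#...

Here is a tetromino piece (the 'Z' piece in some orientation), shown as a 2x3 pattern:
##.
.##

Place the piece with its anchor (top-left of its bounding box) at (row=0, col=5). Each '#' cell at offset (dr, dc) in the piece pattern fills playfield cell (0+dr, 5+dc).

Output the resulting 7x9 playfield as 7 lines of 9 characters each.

Fill (0+0,5+0) = (0,5)
Fill (0+0,5+1) = (0,6)
Fill (0+1,5+1) = (1,6)
Fill (0+1,5+2) = (1,7)

Answer: .....##..
......##.
#......#.
........#
#..#...#.
#.....#..
##...#...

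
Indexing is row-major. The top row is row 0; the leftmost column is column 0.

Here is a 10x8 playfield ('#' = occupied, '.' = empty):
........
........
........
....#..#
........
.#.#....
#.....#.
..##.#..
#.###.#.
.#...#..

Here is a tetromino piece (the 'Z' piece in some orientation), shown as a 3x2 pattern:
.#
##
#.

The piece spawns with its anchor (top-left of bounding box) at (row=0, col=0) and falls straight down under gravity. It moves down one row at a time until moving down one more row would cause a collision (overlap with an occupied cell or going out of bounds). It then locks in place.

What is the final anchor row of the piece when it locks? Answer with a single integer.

Spawn at (row=0, col=0). Try each row:
  row 0: fits
  row 1: fits
  row 2: fits
  row 3: fits
  row 4: blocked -> lock at row 3

Answer: 3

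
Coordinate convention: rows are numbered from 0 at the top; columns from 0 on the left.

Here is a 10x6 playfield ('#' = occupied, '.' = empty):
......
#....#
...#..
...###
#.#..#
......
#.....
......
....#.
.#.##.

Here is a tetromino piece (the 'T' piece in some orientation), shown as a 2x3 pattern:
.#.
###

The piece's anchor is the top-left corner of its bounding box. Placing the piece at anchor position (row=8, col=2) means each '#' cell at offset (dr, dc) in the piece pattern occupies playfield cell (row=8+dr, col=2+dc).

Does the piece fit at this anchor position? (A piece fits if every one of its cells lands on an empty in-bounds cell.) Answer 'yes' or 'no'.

Answer: no

Derivation:
Check each piece cell at anchor (8, 2):
  offset (0,1) -> (8,3): empty -> OK
  offset (1,0) -> (9,2): empty -> OK
  offset (1,1) -> (9,3): occupied ('#') -> FAIL
  offset (1,2) -> (9,4): occupied ('#') -> FAIL
All cells valid: no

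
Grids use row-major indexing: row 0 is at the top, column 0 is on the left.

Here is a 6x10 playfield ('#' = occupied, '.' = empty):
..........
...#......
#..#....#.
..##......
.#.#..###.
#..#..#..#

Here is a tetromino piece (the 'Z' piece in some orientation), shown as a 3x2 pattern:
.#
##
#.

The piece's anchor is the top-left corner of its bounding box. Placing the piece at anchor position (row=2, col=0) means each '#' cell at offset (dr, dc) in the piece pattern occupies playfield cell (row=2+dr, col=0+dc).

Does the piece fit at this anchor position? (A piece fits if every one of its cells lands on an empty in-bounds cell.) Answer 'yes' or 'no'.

Check each piece cell at anchor (2, 0):
  offset (0,1) -> (2,1): empty -> OK
  offset (1,0) -> (3,0): empty -> OK
  offset (1,1) -> (3,1): empty -> OK
  offset (2,0) -> (4,0): empty -> OK
All cells valid: yes

Answer: yes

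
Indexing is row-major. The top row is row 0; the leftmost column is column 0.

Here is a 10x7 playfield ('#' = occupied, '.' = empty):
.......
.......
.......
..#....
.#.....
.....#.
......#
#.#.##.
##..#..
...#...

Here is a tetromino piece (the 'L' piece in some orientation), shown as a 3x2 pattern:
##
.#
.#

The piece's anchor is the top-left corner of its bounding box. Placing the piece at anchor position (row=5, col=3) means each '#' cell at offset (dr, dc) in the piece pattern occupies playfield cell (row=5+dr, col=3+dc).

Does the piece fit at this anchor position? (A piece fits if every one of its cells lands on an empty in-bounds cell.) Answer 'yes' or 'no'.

Check each piece cell at anchor (5, 3):
  offset (0,0) -> (5,3): empty -> OK
  offset (0,1) -> (5,4): empty -> OK
  offset (1,1) -> (6,4): empty -> OK
  offset (2,1) -> (7,4): occupied ('#') -> FAIL
All cells valid: no

Answer: no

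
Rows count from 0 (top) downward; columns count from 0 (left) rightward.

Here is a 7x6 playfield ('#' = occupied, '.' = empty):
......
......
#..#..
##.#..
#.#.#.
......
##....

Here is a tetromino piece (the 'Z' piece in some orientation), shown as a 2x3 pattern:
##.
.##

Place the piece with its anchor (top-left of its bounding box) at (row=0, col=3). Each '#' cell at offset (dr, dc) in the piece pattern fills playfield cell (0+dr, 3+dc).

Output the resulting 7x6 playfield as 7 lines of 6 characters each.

Answer: ...##.
....##
#..#..
##.#..
#.#.#.
......
##....

Derivation:
Fill (0+0,3+0) = (0,3)
Fill (0+0,3+1) = (0,4)
Fill (0+1,3+1) = (1,4)
Fill (0+1,3+2) = (1,5)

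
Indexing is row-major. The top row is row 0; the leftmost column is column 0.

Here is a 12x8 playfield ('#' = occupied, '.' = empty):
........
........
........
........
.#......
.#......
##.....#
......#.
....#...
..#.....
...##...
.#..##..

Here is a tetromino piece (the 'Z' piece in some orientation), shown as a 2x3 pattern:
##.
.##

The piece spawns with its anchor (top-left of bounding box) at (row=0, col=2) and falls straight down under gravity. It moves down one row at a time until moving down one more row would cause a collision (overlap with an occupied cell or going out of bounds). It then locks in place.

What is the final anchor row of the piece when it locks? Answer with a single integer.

Spawn at (row=0, col=2). Try each row:
  row 0: fits
  row 1: fits
  row 2: fits
  row 3: fits
  row 4: fits
  row 5: fits
  row 6: fits
  row 7: blocked -> lock at row 6

Answer: 6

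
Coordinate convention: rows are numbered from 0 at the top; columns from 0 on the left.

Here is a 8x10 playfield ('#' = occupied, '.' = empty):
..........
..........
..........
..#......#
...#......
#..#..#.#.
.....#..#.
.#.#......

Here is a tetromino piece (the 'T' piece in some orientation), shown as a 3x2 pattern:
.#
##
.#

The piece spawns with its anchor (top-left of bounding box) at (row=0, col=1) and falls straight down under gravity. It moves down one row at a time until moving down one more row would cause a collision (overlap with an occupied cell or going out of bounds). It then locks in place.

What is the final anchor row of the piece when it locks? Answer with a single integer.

Answer: 0

Derivation:
Spawn at (row=0, col=1). Try each row:
  row 0: fits
  row 1: blocked -> lock at row 0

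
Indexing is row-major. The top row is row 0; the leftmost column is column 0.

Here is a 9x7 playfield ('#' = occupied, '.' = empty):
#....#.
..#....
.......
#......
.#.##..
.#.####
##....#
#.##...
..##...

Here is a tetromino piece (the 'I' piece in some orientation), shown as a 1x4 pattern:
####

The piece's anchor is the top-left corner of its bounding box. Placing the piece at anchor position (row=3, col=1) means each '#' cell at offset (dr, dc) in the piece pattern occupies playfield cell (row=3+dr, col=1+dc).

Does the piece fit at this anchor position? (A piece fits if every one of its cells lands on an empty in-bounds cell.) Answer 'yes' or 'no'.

Check each piece cell at anchor (3, 1):
  offset (0,0) -> (3,1): empty -> OK
  offset (0,1) -> (3,2): empty -> OK
  offset (0,2) -> (3,3): empty -> OK
  offset (0,3) -> (3,4): empty -> OK
All cells valid: yes

Answer: yes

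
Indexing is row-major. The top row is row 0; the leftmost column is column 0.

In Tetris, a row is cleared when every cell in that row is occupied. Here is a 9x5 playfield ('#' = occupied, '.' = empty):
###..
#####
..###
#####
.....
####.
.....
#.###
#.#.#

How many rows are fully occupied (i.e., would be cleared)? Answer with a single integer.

Answer: 2

Derivation:
Check each row:
  row 0: 2 empty cells -> not full
  row 1: 0 empty cells -> FULL (clear)
  row 2: 2 empty cells -> not full
  row 3: 0 empty cells -> FULL (clear)
  row 4: 5 empty cells -> not full
  row 5: 1 empty cell -> not full
  row 6: 5 empty cells -> not full
  row 7: 1 empty cell -> not full
  row 8: 2 empty cells -> not full
Total rows cleared: 2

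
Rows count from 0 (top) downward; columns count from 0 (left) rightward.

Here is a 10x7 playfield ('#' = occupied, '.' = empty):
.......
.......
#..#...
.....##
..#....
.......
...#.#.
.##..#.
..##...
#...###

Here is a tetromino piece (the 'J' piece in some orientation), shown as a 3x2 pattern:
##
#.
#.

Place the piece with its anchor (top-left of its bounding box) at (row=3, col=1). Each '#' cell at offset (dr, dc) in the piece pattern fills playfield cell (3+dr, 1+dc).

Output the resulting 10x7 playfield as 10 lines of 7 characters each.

Answer: .......
.......
#..#...
.##..##
.##....
.#.....
...#.#.
.##..#.
..##...
#...###

Derivation:
Fill (3+0,1+0) = (3,1)
Fill (3+0,1+1) = (3,2)
Fill (3+1,1+0) = (4,1)
Fill (3+2,1+0) = (5,1)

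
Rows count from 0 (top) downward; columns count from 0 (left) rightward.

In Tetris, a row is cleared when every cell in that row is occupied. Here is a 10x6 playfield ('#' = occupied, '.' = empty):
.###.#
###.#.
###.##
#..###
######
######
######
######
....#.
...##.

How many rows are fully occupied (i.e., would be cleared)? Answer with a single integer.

Answer: 4

Derivation:
Check each row:
  row 0: 2 empty cells -> not full
  row 1: 2 empty cells -> not full
  row 2: 1 empty cell -> not full
  row 3: 2 empty cells -> not full
  row 4: 0 empty cells -> FULL (clear)
  row 5: 0 empty cells -> FULL (clear)
  row 6: 0 empty cells -> FULL (clear)
  row 7: 0 empty cells -> FULL (clear)
  row 8: 5 empty cells -> not full
  row 9: 4 empty cells -> not full
Total rows cleared: 4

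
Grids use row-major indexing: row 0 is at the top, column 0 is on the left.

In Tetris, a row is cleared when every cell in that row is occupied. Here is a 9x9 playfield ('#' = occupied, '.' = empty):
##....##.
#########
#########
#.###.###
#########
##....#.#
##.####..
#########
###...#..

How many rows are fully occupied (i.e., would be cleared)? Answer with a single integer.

Check each row:
  row 0: 5 empty cells -> not full
  row 1: 0 empty cells -> FULL (clear)
  row 2: 0 empty cells -> FULL (clear)
  row 3: 2 empty cells -> not full
  row 4: 0 empty cells -> FULL (clear)
  row 5: 5 empty cells -> not full
  row 6: 3 empty cells -> not full
  row 7: 0 empty cells -> FULL (clear)
  row 8: 5 empty cells -> not full
Total rows cleared: 4

Answer: 4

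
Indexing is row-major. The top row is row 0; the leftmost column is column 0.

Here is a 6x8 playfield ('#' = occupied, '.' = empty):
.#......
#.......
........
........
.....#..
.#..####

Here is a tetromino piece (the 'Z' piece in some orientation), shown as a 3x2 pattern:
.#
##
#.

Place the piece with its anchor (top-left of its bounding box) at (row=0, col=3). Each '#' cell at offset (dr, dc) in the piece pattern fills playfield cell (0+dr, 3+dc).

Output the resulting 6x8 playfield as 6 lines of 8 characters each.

Answer: .#..#...
#..##...
...#....
........
.....#..
.#..####

Derivation:
Fill (0+0,3+1) = (0,4)
Fill (0+1,3+0) = (1,3)
Fill (0+1,3+1) = (1,4)
Fill (0+2,3+0) = (2,3)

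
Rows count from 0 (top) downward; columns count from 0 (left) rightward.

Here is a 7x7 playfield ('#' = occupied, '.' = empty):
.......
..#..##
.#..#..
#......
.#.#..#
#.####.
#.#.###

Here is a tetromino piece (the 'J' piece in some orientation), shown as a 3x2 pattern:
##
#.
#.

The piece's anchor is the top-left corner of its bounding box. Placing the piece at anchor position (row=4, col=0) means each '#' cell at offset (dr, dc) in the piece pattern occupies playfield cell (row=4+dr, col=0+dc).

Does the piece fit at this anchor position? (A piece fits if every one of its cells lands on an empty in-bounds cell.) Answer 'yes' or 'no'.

Answer: no

Derivation:
Check each piece cell at anchor (4, 0):
  offset (0,0) -> (4,0): empty -> OK
  offset (0,1) -> (4,1): occupied ('#') -> FAIL
  offset (1,0) -> (5,0): occupied ('#') -> FAIL
  offset (2,0) -> (6,0): occupied ('#') -> FAIL
All cells valid: no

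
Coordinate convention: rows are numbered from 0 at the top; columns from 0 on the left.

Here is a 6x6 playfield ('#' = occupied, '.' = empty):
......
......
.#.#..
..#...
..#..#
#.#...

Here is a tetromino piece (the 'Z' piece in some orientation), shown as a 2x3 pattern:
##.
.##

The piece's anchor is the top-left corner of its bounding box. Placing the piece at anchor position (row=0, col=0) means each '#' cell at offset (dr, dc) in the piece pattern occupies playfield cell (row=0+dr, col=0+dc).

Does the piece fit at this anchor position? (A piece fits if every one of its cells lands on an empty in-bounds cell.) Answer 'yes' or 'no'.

Check each piece cell at anchor (0, 0):
  offset (0,0) -> (0,0): empty -> OK
  offset (0,1) -> (0,1): empty -> OK
  offset (1,1) -> (1,1): empty -> OK
  offset (1,2) -> (1,2): empty -> OK
All cells valid: yes

Answer: yes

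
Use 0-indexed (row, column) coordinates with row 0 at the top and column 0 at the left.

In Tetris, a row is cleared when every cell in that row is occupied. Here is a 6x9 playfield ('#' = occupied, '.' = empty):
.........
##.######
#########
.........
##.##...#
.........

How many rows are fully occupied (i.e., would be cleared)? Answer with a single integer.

Answer: 1

Derivation:
Check each row:
  row 0: 9 empty cells -> not full
  row 1: 1 empty cell -> not full
  row 2: 0 empty cells -> FULL (clear)
  row 3: 9 empty cells -> not full
  row 4: 4 empty cells -> not full
  row 5: 9 empty cells -> not full
Total rows cleared: 1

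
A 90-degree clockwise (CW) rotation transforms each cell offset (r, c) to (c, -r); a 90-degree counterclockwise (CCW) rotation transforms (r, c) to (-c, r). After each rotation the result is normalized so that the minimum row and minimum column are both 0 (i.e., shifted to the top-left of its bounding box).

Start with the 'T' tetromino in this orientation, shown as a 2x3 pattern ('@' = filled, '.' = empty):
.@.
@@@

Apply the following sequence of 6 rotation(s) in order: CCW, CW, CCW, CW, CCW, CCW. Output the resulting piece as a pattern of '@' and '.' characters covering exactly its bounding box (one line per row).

Answer: @@@
.@.

Derivation:
Start:
.@.
@@@
After rotation 1 (CCW):
.@
@@
.@
After rotation 2 (CW):
.@.
@@@
After rotation 3 (CCW):
.@
@@
.@
After rotation 4 (CW):
.@.
@@@
After rotation 5 (CCW):
.@
@@
.@
After rotation 6 (CCW):
@@@
.@.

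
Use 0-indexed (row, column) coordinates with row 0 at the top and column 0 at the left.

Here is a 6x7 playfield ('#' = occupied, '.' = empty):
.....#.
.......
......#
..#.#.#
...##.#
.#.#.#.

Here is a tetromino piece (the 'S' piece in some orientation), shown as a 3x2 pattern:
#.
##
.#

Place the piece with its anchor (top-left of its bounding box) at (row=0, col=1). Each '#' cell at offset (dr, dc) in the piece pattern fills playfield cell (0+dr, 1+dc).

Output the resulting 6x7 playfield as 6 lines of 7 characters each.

Fill (0+0,1+0) = (0,1)
Fill (0+1,1+0) = (1,1)
Fill (0+1,1+1) = (1,2)
Fill (0+2,1+1) = (2,2)

Answer: .#...#.
.##....
..#...#
..#.#.#
...##.#
.#.#.#.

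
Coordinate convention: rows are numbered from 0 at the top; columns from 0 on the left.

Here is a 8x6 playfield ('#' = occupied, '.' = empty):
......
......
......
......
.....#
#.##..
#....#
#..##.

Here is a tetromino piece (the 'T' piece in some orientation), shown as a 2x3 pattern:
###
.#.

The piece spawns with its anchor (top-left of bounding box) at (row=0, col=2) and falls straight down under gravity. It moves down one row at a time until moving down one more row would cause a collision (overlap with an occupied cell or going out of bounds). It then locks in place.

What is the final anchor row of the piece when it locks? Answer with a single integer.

Spawn at (row=0, col=2). Try each row:
  row 0: fits
  row 1: fits
  row 2: fits
  row 3: fits
  row 4: blocked -> lock at row 3

Answer: 3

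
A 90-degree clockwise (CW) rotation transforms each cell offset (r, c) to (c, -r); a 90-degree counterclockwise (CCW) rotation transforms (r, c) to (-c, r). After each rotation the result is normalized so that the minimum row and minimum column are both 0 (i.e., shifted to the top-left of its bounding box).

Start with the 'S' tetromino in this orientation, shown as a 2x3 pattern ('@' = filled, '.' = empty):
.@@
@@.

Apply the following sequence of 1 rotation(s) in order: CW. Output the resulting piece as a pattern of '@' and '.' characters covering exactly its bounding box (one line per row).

Start:
.@@
@@.
After rotation 1 (CW):
@.
@@
.@

Answer: @.
@@
.@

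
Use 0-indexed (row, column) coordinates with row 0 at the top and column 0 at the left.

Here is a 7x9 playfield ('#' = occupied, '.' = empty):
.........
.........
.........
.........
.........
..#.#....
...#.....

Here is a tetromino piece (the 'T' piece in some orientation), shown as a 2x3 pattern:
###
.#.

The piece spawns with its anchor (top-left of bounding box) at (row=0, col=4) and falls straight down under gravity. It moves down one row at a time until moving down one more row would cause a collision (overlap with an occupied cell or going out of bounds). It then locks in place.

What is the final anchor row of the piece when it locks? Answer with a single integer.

Spawn at (row=0, col=4). Try each row:
  row 0: fits
  row 1: fits
  row 2: fits
  row 3: fits
  row 4: fits
  row 5: blocked -> lock at row 4

Answer: 4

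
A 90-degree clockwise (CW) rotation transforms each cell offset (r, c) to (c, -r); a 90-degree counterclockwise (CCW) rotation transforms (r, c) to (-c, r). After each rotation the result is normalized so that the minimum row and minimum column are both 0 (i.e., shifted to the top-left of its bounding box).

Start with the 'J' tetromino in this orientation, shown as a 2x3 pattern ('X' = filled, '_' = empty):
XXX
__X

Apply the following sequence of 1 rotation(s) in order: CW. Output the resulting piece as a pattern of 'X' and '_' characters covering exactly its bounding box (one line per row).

Answer: _X
_X
XX

Derivation:
Start:
XXX
__X
After rotation 1 (CW):
_X
_X
XX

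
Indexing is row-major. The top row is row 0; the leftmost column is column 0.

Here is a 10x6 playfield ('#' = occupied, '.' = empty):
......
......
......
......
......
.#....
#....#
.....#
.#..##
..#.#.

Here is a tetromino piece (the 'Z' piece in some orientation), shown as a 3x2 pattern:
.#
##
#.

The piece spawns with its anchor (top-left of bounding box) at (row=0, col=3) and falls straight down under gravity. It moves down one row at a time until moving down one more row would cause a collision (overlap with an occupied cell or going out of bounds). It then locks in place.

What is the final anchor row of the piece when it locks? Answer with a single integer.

Answer: 6

Derivation:
Spawn at (row=0, col=3). Try each row:
  row 0: fits
  row 1: fits
  row 2: fits
  row 3: fits
  row 4: fits
  row 5: fits
  row 6: fits
  row 7: blocked -> lock at row 6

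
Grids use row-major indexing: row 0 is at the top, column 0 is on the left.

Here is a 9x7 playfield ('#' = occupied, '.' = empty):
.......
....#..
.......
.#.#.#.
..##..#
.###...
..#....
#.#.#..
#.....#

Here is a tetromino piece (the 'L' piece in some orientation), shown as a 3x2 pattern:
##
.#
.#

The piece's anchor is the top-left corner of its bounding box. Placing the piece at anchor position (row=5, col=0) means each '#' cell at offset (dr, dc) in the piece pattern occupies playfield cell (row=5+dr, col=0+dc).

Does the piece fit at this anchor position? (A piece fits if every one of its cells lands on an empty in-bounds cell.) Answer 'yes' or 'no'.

Check each piece cell at anchor (5, 0):
  offset (0,0) -> (5,0): empty -> OK
  offset (0,1) -> (5,1): occupied ('#') -> FAIL
  offset (1,1) -> (6,1): empty -> OK
  offset (2,1) -> (7,1): empty -> OK
All cells valid: no

Answer: no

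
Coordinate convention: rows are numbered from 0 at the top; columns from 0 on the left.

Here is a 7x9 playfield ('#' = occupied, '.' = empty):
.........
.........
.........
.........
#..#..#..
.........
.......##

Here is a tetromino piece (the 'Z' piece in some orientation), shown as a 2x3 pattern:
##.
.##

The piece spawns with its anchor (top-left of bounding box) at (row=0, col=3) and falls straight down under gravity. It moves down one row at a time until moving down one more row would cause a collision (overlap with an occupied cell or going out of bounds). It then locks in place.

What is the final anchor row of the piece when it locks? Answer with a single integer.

Answer: 3

Derivation:
Spawn at (row=0, col=3). Try each row:
  row 0: fits
  row 1: fits
  row 2: fits
  row 3: fits
  row 4: blocked -> lock at row 3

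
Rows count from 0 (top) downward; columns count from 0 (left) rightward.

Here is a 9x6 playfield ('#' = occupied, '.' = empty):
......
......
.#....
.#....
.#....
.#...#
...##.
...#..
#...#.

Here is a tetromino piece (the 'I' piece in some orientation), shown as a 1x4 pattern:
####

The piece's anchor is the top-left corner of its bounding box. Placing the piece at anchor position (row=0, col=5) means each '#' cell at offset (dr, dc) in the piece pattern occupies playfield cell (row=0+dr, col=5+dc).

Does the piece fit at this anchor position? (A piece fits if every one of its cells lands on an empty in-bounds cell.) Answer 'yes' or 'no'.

Answer: no

Derivation:
Check each piece cell at anchor (0, 5):
  offset (0,0) -> (0,5): empty -> OK
  offset (0,1) -> (0,6): out of bounds -> FAIL
  offset (0,2) -> (0,7): out of bounds -> FAIL
  offset (0,3) -> (0,8): out of bounds -> FAIL
All cells valid: no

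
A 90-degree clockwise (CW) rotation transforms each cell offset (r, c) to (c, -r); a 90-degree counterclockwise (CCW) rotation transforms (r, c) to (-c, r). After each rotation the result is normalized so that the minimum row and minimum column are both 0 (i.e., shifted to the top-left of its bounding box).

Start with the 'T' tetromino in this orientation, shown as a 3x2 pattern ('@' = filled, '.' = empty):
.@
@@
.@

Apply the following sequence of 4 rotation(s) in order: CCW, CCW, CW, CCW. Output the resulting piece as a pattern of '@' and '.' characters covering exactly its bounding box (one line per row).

Answer: @.
@@
@.

Derivation:
Start:
.@
@@
.@
After rotation 1 (CCW):
@@@
.@.
After rotation 2 (CCW):
@.
@@
@.
After rotation 3 (CW):
@@@
.@.
After rotation 4 (CCW):
@.
@@
@.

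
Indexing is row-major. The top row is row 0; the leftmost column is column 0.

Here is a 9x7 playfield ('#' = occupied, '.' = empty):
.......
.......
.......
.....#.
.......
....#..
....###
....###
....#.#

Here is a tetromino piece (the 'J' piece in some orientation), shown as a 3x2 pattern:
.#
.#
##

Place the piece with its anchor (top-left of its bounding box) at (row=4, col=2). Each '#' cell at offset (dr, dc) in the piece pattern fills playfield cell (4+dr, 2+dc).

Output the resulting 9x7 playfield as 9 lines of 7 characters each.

Fill (4+0,2+1) = (4,3)
Fill (4+1,2+1) = (5,3)
Fill (4+2,2+0) = (6,2)
Fill (4+2,2+1) = (6,3)

Answer: .......
.......
.......
.....#.
...#...
...##..
..#####
....###
....#.#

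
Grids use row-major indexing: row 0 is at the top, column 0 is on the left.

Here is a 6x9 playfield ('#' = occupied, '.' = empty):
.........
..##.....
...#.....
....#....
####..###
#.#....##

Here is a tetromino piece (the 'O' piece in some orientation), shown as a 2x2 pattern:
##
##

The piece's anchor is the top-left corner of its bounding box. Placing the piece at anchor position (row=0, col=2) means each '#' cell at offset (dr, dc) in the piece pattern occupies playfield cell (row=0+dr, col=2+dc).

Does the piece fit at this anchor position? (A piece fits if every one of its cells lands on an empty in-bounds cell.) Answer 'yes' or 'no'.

Answer: no

Derivation:
Check each piece cell at anchor (0, 2):
  offset (0,0) -> (0,2): empty -> OK
  offset (0,1) -> (0,3): empty -> OK
  offset (1,0) -> (1,2): occupied ('#') -> FAIL
  offset (1,1) -> (1,3): occupied ('#') -> FAIL
All cells valid: no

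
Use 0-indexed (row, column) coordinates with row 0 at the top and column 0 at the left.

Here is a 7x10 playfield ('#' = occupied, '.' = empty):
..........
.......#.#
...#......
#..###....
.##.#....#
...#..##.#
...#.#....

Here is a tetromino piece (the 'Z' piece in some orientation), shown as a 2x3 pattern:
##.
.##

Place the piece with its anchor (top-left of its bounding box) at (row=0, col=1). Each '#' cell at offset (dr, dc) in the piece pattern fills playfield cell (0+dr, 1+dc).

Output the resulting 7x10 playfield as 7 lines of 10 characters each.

Fill (0+0,1+0) = (0,1)
Fill (0+0,1+1) = (0,2)
Fill (0+1,1+1) = (1,2)
Fill (0+1,1+2) = (1,3)

Answer: .##.......
..##...#.#
...#......
#..###....
.##.#....#
...#..##.#
...#.#....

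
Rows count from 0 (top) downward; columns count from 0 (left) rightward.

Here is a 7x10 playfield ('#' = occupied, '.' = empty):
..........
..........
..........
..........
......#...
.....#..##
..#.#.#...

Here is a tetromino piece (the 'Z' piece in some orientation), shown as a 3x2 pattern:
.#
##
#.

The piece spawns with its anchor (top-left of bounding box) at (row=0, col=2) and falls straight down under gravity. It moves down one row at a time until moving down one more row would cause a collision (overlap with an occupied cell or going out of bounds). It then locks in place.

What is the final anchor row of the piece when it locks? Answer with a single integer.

Spawn at (row=0, col=2). Try each row:
  row 0: fits
  row 1: fits
  row 2: fits
  row 3: fits
  row 4: blocked -> lock at row 3

Answer: 3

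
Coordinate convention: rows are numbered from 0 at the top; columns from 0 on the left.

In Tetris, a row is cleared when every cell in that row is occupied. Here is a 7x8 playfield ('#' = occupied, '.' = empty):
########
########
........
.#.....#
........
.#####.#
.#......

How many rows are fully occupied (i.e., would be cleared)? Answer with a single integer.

Answer: 2

Derivation:
Check each row:
  row 0: 0 empty cells -> FULL (clear)
  row 1: 0 empty cells -> FULL (clear)
  row 2: 8 empty cells -> not full
  row 3: 6 empty cells -> not full
  row 4: 8 empty cells -> not full
  row 5: 2 empty cells -> not full
  row 6: 7 empty cells -> not full
Total rows cleared: 2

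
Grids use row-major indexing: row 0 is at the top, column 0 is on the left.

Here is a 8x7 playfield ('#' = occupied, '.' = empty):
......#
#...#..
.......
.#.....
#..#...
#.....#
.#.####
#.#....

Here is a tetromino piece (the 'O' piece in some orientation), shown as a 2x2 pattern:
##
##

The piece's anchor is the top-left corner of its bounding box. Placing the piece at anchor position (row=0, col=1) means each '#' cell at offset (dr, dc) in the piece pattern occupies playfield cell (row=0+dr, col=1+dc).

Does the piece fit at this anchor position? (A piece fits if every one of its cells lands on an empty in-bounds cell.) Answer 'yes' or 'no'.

Answer: yes

Derivation:
Check each piece cell at anchor (0, 1):
  offset (0,0) -> (0,1): empty -> OK
  offset (0,1) -> (0,2): empty -> OK
  offset (1,0) -> (1,1): empty -> OK
  offset (1,1) -> (1,2): empty -> OK
All cells valid: yes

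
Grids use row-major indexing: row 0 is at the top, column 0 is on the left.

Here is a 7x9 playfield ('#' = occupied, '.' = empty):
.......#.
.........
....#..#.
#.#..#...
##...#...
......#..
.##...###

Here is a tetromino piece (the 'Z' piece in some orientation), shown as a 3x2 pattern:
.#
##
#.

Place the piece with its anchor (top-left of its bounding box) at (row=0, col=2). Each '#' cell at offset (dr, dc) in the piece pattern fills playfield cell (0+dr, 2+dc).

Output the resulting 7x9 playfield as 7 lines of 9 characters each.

Answer: ...#...#.
..##.....
..#.#..#.
#.#..#...
##...#...
......#..
.##...###

Derivation:
Fill (0+0,2+1) = (0,3)
Fill (0+1,2+0) = (1,2)
Fill (0+1,2+1) = (1,3)
Fill (0+2,2+0) = (2,2)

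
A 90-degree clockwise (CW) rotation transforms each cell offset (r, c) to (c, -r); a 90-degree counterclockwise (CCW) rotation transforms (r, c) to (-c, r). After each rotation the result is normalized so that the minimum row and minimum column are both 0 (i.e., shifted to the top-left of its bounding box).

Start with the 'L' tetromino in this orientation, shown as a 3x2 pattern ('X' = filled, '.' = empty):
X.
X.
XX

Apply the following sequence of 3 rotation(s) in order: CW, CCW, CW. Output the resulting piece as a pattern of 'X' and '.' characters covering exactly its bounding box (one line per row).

Answer: XXX
X..

Derivation:
Start:
X.
X.
XX
After rotation 1 (CW):
XXX
X..
After rotation 2 (CCW):
X.
X.
XX
After rotation 3 (CW):
XXX
X..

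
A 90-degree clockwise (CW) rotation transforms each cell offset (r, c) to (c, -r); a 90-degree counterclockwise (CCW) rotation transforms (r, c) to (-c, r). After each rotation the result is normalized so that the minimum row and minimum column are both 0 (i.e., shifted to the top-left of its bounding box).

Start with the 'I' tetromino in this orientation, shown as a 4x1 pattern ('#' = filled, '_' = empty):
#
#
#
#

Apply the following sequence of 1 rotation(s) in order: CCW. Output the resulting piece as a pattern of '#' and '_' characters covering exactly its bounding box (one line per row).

Answer: ####

Derivation:
Start:
#
#
#
#
After rotation 1 (CCW):
####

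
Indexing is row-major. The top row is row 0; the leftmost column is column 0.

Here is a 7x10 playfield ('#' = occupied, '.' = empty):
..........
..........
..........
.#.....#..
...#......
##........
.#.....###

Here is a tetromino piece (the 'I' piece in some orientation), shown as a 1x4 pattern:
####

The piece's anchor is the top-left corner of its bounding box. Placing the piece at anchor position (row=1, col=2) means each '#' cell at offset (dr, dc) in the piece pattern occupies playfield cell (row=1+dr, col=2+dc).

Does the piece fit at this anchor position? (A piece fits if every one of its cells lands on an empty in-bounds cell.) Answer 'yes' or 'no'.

Answer: yes

Derivation:
Check each piece cell at anchor (1, 2):
  offset (0,0) -> (1,2): empty -> OK
  offset (0,1) -> (1,3): empty -> OK
  offset (0,2) -> (1,4): empty -> OK
  offset (0,3) -> (1,5): empty -> OK
All cells valid: yes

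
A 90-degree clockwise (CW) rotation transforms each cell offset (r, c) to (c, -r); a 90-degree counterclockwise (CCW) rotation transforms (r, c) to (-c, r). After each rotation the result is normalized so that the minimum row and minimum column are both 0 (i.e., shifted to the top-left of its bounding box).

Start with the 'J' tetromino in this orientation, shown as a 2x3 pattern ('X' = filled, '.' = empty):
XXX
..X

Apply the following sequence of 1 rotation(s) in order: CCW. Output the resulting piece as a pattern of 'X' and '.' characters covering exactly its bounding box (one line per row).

Start:
XXX
..X
After rotation 1 (CCW):
XX
X.
X.

Answer: XX
X.
X.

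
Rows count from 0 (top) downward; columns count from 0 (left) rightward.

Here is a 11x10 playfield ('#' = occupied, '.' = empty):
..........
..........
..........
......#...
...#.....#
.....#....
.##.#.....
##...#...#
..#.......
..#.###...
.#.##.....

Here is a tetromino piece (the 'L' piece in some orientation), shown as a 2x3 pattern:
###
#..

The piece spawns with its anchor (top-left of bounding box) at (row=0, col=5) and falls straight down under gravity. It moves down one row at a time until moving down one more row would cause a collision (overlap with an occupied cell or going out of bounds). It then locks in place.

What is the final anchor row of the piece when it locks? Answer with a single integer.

Spawn at (row=0, col=5). Try each row:
  row 0: fits
  row 1: fits
  row 2: fits
  row 3: blocked -> lock at row 2

Answer: 2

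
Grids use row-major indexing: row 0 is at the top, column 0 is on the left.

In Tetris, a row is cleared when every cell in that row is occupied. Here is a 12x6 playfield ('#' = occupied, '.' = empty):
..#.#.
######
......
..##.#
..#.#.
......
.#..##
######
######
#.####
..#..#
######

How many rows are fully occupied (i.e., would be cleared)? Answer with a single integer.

Check each row:
  row 0: 4 empty cells -> not full
  row 1: 0 empty cells -> FULL (clear)
  row 2: 6 empty cells -> not full
  row 3: 3 empty cells -> not full
  row 4: 4 empty cells -> not full
  row 5: 6 empty cells -> not full
  row 6: 3 empty cells -> not full
  row 7: 0 empty cells -> FULL (clear)
  row 8: 0 empty cells -> FULL (clear)
  row 9: 1 empty cell -> not full
  row 10: 4 empty cells -> not full
  row 11: 0 empty cells -> FULL (clear)
Total rows cleared: 4

Answer: 4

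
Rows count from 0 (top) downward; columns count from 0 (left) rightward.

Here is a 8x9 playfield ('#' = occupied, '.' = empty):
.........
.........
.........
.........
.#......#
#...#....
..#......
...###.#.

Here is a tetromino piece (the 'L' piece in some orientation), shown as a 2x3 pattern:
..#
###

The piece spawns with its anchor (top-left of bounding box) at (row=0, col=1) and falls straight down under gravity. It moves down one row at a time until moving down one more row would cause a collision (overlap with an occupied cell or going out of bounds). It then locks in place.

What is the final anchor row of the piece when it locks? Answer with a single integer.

Answer: 2

Derivation:
Spawn at (row=0, col=1). Try each row:
  row 0: fits
  row 1: fits
  row 2: fits
  row 3: blocked -> lock at row 2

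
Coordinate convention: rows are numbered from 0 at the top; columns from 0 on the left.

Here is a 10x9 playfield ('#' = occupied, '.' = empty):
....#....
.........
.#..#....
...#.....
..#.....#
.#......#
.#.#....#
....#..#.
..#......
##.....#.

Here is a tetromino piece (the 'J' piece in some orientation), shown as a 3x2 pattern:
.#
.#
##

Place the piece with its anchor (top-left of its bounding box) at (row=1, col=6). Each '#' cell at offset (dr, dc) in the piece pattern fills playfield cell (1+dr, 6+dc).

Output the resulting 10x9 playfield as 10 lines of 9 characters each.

Answer: ....#....
.......#.
.#..#..#.
...#..##.
..#.....#
.#......#
.#.#....#
....#..#.
..#......
##.....#.

Derivation:
Fill (1+0,6+1) = (1,7)
Fill (1+1,6+1) = (2,7)
Fill (1+2,6+0) = (3,6)
Fill (1+2,6+1) = (3,7)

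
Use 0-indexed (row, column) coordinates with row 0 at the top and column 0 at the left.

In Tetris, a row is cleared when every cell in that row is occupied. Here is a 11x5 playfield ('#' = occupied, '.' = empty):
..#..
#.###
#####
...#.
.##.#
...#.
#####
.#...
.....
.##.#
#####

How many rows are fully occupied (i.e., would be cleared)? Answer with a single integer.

Check each row:
  row 0: 4 empty cells -> not full
  row 1: 1 empty cell -> not full
  row 2: 0 empty cells -> FULL (clear)
  row 3: 4 empty cells -> not full
  row 4: 2 empty cells -> not full
  row 5: 4 empty cells -> not full
  row 6: 0 empty cells -> FULL (clear)
  row 7: 4 empty cells -> not full
  row 8: 5 empty cells -> not full
  row 9: 2 empty cells -> not full
  row 10: 0 empty cells -> FULL (clear)
Total rows cleared: 3

Answer: 3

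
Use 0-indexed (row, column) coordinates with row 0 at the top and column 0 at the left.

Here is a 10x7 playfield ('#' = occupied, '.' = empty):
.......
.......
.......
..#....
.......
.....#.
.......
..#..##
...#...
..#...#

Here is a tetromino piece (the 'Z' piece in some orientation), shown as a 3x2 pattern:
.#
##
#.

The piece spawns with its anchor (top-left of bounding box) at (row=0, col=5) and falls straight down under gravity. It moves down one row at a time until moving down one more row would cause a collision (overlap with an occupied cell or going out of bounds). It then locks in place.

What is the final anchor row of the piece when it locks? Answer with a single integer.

Spawn at (row=0, col=5). Try each row:
  row 0: fits
  row 1: fits
  row 2: fits
  row 3: blocked -> lock at row 2

Answer: 2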